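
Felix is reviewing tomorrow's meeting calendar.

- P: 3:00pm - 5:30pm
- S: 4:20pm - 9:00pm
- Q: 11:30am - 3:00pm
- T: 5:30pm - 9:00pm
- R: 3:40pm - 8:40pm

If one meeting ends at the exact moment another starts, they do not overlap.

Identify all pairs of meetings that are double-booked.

P & R, P & S, R & S, R & T, S & T

Sorted by start: Q, P, R, S, T.
P starts exactly when Q ends (back-to-back, no overlap), so Q has no further overlaps.
R starts before P ends → P and R overlap.
S starts before P ends → P and S overlap.
T starts exactly when P ends (back-to-back, no overlap).
S starts before R ends → R and S overlap.
T starts before R ends → R and T overlap.
T starts before S ends → S and T overlap.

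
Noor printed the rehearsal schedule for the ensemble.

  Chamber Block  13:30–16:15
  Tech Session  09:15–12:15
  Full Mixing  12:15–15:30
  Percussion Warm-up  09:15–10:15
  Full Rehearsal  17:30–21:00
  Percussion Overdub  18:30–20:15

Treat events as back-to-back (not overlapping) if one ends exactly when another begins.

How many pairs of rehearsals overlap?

Sorted by start: Tech Session, Percussion Warm-up, Full Mixing, Chamber Block, Full Rehearsal, Percussion Overdub.
Percussion Warm-up starts before Tech Session ends → Tech Session and Percussion Warm-up overlap.
Full Mixing starts exactly when Tech Session ends (back-to-back, no overlap), so Tech Session has no further overlaps.
Full Mixing starts after Percussion Warm-up ends, so Percussion Warm-up has no further overlaps.
Chamber Block starts before Full Mixing ends → Full Mixing and Chamber Block overlap.
Full Rehearsal starts after Full Mixing ends, so Full Mixing has no further overlaps.
Full Rehearsal starts after Chamber Block ends, so Chamber Block has no further overlaps.
Percussion Overdub starts before Full Rehearsal ends → Full Rehearsal and Percussion Overdub overlap.
Overlapping pairs: Chamber Block & Full Mixing, Full Rehearsal & Percussion Overdub, Percussion Warm-up & Tech Session — 3 in total.

3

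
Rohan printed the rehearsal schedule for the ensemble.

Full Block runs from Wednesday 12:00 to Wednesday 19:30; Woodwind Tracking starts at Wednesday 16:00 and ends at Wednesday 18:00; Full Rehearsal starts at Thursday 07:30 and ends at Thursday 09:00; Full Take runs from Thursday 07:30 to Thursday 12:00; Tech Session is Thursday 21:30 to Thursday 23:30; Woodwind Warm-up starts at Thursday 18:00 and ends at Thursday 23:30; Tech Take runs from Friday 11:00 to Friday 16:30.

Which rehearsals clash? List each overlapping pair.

Sorted by start: Full Block, Woodwind Tracking, Full Rehearsal, Full Take, Woodwind Warm-up, Tech Session, Tech Take.
Woodwind Tracking starts before Full Block ends → Full Block and Woodwind Tracking overlap.
Full Rehearsal starts after Full Block ends — done with Full Block.
Full Rehearsal starts after Woodwind Tracking ends — done with Woodwind Tracking.
Full Take starts before Full Rehearsal ends → Full Rehearsal and Full Take overlap.
Woodwind Warm-up starts after Full Rehearsal ends — done with Full Rehearsal.
Woodwind Warm-up starts after Full Take ends — done with Full Take.
Tech Session starts before Woodwind Warm-up ends → Woodwind Warm-up and Tech Session overlap.
Tech Take starts after Woodwind Warm-up ends.
Tech Take starts after Tech Session ends.

Full Block & Woodwind Tracking, Full Rehearsal & Full Take, Tech Session & Woodwind Warm-up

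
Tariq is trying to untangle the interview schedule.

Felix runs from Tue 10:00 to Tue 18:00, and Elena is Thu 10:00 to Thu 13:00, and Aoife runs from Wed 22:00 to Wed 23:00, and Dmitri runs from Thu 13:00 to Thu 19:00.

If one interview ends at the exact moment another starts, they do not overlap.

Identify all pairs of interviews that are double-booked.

no overlapping pairs

Sorted by start: Felix, Aoife, Elena, Dmitri.
Aoife starts after Felix ends, so Felix has no further overlaps.
Elena starts after Aoife ends, so Aoife has no further overlaps.
Dmitri starts exactly when Elena ends (back-to-back, no overlap).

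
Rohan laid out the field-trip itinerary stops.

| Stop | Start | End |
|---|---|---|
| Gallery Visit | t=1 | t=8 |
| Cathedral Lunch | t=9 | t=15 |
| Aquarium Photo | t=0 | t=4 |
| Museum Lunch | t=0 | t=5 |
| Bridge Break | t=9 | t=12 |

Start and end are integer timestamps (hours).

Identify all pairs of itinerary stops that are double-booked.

Aquarium Photo & Gallery Visit, Aquarium Photo & Museum Lunch, Bridge Break & Cathedral Lunch, Gallery Visit & Museum Lunch

Sorted by start: Museum Lunch, Aquarium Photo, Gallery Visit, Cathedral Lunch, Bridge Break.
Aquarium Photo starts before Museum Lunch ends → Museum Lunch and Aquarium Photo overlap.
Gallery Visit starts before Museum Lunch ends → Museum Lunch and Gallery Visit overlap.
Cathedral Lunch starts after Museum Lunch ends — done with Museum Lunch.
Gallery Visit starts before Aquarium Photo ends → Aquarium Photo and Gallery Visit overlap.
Cathedral Lunch starts after Aquarium Photo ends — done with Aquarium Photo.
Cathedral Lunch starts after Gallery Visit ends — done with Gallery Visit.
Bridge Break starts before Cathedral Lunch ends → Cathedral Lunch and Bridge Break overlap.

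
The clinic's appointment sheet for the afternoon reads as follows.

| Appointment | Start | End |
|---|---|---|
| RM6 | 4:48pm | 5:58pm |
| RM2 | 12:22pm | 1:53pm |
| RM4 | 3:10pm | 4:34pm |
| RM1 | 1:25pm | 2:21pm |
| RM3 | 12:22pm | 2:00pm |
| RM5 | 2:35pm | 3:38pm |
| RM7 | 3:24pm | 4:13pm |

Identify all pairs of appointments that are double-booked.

RM1 & RM2, RM1 & RM3, RM2 & RM3, RM4 & RM5, RM4 & RM7, RM5 & RM7

Two intervals overlap when each starts before the other ends.
Sorted by start: RM2, RM3, RM1, RM5, RM4, RM7, RM6.
RM3 starts before RM2 ends → RM2 and RM3 overlap.
RM1 starts before RM2 ends → RM2 and RM1 overlap.
RM5 starts after RM2 ends, so nothing later overlaps RM2 either.
RM1 starts before RM3 ends → RM3 and RM1 overlap.
RM5 starts after RM3 ends, so nothing later overlaps RM3 either.
RM5 starts after RM1 ends, so nothing later overlaps RM1 either.
RM4 starts before RM5 ends → RM5 and RM4 overlap.
RM7 starts before RM5 ends → RM5 and RM7 overlap.
RM6 starts after RM5 ends.
RM7 starts before RM4 ends → RM4 and RM7 overlap.
RM6 starts after RM4 ends.
RM6 starts after RM7 ends.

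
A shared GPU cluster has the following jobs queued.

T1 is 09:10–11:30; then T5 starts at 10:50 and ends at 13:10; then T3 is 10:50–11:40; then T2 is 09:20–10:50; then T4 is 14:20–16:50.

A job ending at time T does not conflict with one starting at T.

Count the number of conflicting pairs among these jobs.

4

Sorted by start: T1, T2, T3, T5, T4.
T2 starts before T1 ends → T1 and T2 overlap.
T3 starts before T1 ends → T1 and T3 overlap.
T5 starts before T1 ends → T1 and T5 overlap.
T4 starts after T1 ends.
T3 starts exactly when T2 ends (back-to-back, no overlap), so nothing later overlaps T2 either.
T5 starts before T3 ends → T3 and T5 overlap.
T4 starts after T3 ends.
T4 starts after T5 ends.
Overlapping pairs: T1 & T2, T1 & T3, T1 & T5, T3 & T5 — 4 in total.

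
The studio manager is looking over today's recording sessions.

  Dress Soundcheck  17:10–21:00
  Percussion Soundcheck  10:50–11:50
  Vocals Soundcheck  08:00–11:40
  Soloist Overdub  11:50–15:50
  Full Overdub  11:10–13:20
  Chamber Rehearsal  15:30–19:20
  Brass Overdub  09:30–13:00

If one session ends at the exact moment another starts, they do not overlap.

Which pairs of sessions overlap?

Brass Overdub & Full Overdub, Brass Overdub & Percussion Soundcheck, Brass Overdub & Soloist Overdub, Brass Overdub & Vocals Soundcheck, Chamber Rehearsal & Dress Soundcheck, Chamber Rehearsal & Soloist Overdub, Full Overdub & Percussion Soundcheck, Full Overdub & Soloist Overdub, Full Overdub & Vocals Soundcheck, Percussion Soundcheck & Vocals Soundcheck

Two intervals overlap when each starts before the other ends.
Sorted by start: Vocals Soundcheck, Brass Overdub, Percussion Soundcheck, Full Overdub, Soloist Overdub, Chamber Rehearsal, Dress Soundcheck.
Brass Overdub starts before Vocals Soundcheck ends → Vocals Soundcheck and Brass Overdub overlap.
Percussion Soundcheck starts before Vocals Soundcheck ends → Vocals Soundcheck and Percussion Soundcheck overlap.
Full Overdub starts before Vocals Soundcheck ends → Vocals Soundcheck and Full Overdub overlap.
Soloist Overdub starts after Vocals Soundcheck ends; Vocals Soundcheck is clear from here.
Percussion Soundcheck starts before Brass Overdub ends → Brass Overdub and Percussion Soundcheck overlap.
Full Overdub starts before Brass Overdub ends → Brass Overdub and Full Overdub overlap.
Soloist Overdub starts before Brass Overdub ends → Brass Overdub and Soloist Overdub overlap.
Chamber Rehearsal starts after Brass Overdub ends; Brass Overdub is clear from here.
Full Overdub starts before Percussion Soundcheck ends → Percussion Soundcheck and Full Overdub overlap.
Soloist Overdub starts exactly when Percussion Soundcheck ends (back-to-back, no overlap); Percussion Soundcheck is clear from here.
Soloist Overdub starts before Full Overdub ends → Full Overdub and Soloist Overdub overlap.
Chamber Rehearsal starts after Full Overdub ends; Full Overdub is clear from here.
Chamber Rehearsal starts before Soloist Overdub ends → Soloist Overdub and Chamber Rehearsal overlap.
Dress Soundcheck starts after Soloist Overdub ends.
Dress Soundcheck starts before Chamber Rehearsal ends → Chamber Rehearsal and Dress Soundcheck overlap.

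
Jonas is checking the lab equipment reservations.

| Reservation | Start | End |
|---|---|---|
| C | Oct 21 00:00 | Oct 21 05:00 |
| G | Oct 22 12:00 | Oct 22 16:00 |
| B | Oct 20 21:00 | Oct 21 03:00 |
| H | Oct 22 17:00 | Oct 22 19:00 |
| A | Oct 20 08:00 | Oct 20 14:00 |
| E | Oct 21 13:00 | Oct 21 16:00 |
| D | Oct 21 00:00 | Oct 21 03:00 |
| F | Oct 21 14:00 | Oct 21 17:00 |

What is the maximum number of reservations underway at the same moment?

3

Walk through starts and ends in time order (an end at T is processed before a start at T):
Oct 20 08:00 start A → 1
Oct 20 14:00 end A → 0
Oct 20 21:00 start B → 1
Oct 21 00:00 start C → 2
Oct 21 00:00 start D → 3
Oct 21 03:00 end B → 2
Oct 21 03:00 end D → 1
Oct 21 05:00 end C → 0
Oct 21 13:00 start E → 1
Oct 21 14:00 start F → 2
Oct 21 16:00 end E → 1
Oct 21 17:00 end F → 0
Oct 22 12:00 start G → 1
Oct 22 16:00 end G → 0
Oct 22 17:00 start H → 1
Oct 22 19:00 end H → 0
Peak is 3, at Oct 21 00:00 (B, C, D).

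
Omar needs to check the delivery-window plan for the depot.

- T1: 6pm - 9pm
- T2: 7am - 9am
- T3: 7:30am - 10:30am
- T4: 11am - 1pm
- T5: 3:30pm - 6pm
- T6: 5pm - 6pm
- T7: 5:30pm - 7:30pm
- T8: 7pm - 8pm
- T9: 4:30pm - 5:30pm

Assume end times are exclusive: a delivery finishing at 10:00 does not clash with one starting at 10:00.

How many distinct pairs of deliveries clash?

Two intervals overlap when each starts before the other ends.
Sorted by start: T2, T3, T4, T5, T9, T6, T7, T1, T8.
T3 starts before T2 ends → T2 and T3 overlap.
T4 starts after T2 ends, so T2 has no further overlaps.
T4 starts after T3 ends, so T3 has no further overlaps.
T5 starts after T4 ends, so T4 has no further overlaps.
T9 starts before T5 ends → T5 and T9 overlap.
T6 starts before T5 ends → T5 and T6 overlap.
T7 starts before T5 ends → T5 and T7 overlap.
T1 starts exactly when T5 ends (back-to-back, no overlap), so T5 has no further overlaps.
T6 starts before T9 ends → T9 and T6 overlap.
T7 starts exactly when T9 ends (back-to-back, no overlap), so T9 has no further overlaps.
T7 starts before T6 ends → T6 and T7 overlap.
T1 starts exactly when T6 ends (back-to-back, no overlap), so T6 has no further overlaps.
T1 starts before T7 ends → T7 and T1 overlap.
T8 starts before T7 ends → T7 and T8 overlap.
T8 starts before T1 ends → T1 and T8 overlap.
Overlapping pairs: T1 & T7, T1 & T8, T2 & T3, T5 & T6, T5 & T7, T5 & T9, T6 & T7, T6 & T9, T7 & T8 — 9 in total.

9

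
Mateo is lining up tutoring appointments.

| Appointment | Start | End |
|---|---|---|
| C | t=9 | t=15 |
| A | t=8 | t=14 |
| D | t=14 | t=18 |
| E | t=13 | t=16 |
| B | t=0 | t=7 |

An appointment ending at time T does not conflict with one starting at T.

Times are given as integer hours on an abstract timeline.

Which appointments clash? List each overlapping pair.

Sorted by start: B, A, C, E, D.
A starts after B ends; B is clear from here.
C starts before A ends → A and C overlap.
E starts before A ends → A and E overlap.
D starts exactly when A ends (back-to-back, no overlap).
E starts before C ends → C and E overlap.
D starts before C ends → C and D overlap.
D starts before E ends → E and D overlap.

A & C, A & E, C & D, C & E, D & E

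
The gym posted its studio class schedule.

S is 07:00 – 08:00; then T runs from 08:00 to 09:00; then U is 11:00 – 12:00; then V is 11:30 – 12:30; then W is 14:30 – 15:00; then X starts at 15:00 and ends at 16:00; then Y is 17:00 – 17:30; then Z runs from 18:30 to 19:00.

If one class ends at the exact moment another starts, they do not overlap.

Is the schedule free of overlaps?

Sorted by start: S, T, U, V, W, X, Y, Z.
T starts exactly when S ends (back-to-back, no overlap) — done with S.
U starts after T ends — done with T.
V starts before U ends → U and V overlap.
That's a conflict, so the schedule is not conflict-free.

No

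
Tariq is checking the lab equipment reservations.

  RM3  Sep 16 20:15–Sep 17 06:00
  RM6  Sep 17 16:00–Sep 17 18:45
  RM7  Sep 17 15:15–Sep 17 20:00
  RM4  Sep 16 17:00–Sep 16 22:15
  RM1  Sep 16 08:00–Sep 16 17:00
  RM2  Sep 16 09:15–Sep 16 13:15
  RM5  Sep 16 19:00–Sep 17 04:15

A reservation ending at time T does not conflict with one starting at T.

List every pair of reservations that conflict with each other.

Sorted by start: RM1, RM2, RM4, RM5, RM3, RM7, RM6.
RM2 starts before RM1 ends → RM1 and RM2 overlap.
RM4 starts exactly when RM1 ends (back-to-back, no overlap), so RM1 has no further overlaps.
RM4 starts after RM2 ends, so RM2 has no further overlaps.
RM5 starts before RM4 ends → RM4 and RM5 overlap.
RM3 starts before RM4 ends → RM4 and RM3 overlap.
RM7 starts after RM4 ends, so RM4 has no further overlaps.
RM3 starts before RM5 ends → RM5 and RM3 overlap.
RM7 starts after RM5 ends, so RM5 has no further overlaps.
RM7 starts after RM3 ends, so RM3 has no further overlaps.
RM6 starts before RM7 ends → RM7 and RM6 overlap.

RM1 & RM2, RM3 & RM4, RM3 & RM5, RM4 & RM5, RM6 & RM7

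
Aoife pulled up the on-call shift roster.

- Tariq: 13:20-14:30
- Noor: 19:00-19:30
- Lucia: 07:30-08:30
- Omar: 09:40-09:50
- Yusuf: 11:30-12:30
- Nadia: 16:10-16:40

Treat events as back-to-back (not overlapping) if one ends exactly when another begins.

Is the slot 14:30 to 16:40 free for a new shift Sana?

No — it overlaps Nadia

Lucia: ends 08:30 at or before Sana starts 14:30 → clear.
Omar: ends 09:50 at or before Sana starts 14:30 → clear.
Yusuf: ends 12:30 at or before Sana starts 14:30 → clear.
Tariq: ends 14:30 at or before Sana starts 14:30 → clear.
Nadia: starts 16:10 before Sana ends 16:40, and ends 16:40 after Sana starts 14:30 → overlap.
Noor: starts 19:00 at or after Sana ends 16:40 → clear.
Sana overlaps Nadia.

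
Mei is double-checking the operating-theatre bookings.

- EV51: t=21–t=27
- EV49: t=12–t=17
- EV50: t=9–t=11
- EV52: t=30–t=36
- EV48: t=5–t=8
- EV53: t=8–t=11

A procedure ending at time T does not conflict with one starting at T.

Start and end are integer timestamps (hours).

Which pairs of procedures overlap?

Check each pair: they overlap iff neither finishes before the other starts.
Sorted by start: EV48, EV53, EV50, EV49, EV51, EV52.
EV53 starts exactly when EV48 ends (back-to-back, no overlap); EV48 is clear from here.
EV50 starts before EV53 ends → EV53 and EV50 overlap.
EV49 starts after EV53 ends; EV53 is clear from here.
EV49 starts after EV50 ends; EV50 is clear from here.
EV51 starts after EV49 ends; EV49 is clear from here.
EV52 starts after EV51 ends.

EV50 & EV53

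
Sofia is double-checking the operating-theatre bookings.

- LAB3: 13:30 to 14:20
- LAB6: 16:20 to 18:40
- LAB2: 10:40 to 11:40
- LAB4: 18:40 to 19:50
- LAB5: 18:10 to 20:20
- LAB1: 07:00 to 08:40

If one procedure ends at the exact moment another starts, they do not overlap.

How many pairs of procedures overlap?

Two intervals overlap when each starts before the other ends.
Sorted by start: LAB1, LAB2, LAB3, LAB6, LAB5, LAB4.
LAB2 starts after LAB1 ends — done with LAB1.
LAB3 starts after LAB2 ends — done with LAB2.
LAB6 starts after LAB3 ends — done with LAB3.
LAB5 starts before LAB6 ends → LAB6 and LAB5 overlap.
LAB4 starts exactly when LAB6 ends (back-to-back, no overlap).
LAB4 starts before LAB5 ends → LAB5 and LAB4 overlap.
Overlapping pairs: LAB4 & LAB5, LAB5 & LAB6 — 2 in total.

2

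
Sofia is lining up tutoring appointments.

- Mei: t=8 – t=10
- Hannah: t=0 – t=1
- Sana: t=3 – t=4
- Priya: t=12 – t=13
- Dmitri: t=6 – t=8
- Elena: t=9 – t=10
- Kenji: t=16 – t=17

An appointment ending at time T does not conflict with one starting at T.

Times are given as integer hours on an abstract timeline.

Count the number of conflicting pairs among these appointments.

1

Sorted by start: Hannah, Sana, Dmitri, Mei, Elena, Priya, Kenji.
Sana starts after Hannah ends — done with Hannah.
Dmitri starts after Sana ends — done with Sana.
Mei starts exactly when Dmitri ends (back-to-back, no overlap) — done with Dmitri.
Elena starts before Mei ends → Mei and Elena overlap.
Priya starts after Mei ends — done with Mei.
Priya starts after Elena ends — done with Elena.
Kenji starts after Priya ends.
Overlapping pairs: Elena & Mei — 1 in total.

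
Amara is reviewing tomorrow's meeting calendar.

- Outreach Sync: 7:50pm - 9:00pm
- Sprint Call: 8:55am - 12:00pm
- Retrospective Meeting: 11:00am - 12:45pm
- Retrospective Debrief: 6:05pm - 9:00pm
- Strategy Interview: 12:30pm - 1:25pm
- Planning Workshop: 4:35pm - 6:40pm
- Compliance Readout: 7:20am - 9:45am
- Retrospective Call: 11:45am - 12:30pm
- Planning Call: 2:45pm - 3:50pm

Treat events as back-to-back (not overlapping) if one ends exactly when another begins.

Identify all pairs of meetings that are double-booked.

Compliance Readout & Sprint Call, Outreach Sync & Retrospective Debrief, Planning Workshop & Retrospective Debrief, Retrospective Call & Retrospective Meeting, Retrospective Call & Sprint Call, Retrospective Meeting & Sprint Call, Retrospective Meeting & Strategy Interview

Two intervals overlap when each starts before the other ends.
Sorted by start: Compliance Readout, Sprint Call, Retrospective Meeting, Retrospective Call, Strategy Interview, Planning Call, Planning Workshop, Retrospective Debrief, Outreach Sync.
Sprint Call starts before Compliance Readout ends → Compliance Readout and Sprint Call overlap.
Retrospective Meeting starts after Compliance Readout ends — done with Compliance Readout.
Retrospective Meeting starts before Sprint Call ends → Sprint Call and Retrospective Meeting overlap.
Retrospective Call starts before Sprint Call ends → Sprint Call and Retrospective Call overlap.
Strategy Interview starts after Sprint Call ends — done with Sprint Call.
Retrospective Call starts before Retrospective Meeting ends → Retrospective Meeting and Retrospective Call overlap.
Strategy Interview starts before Retrospective Meeting ends → Retrospective Meeting and Strategy Interview overlap.
Planning Call starts after Retrospective Meeting ends — done with Retrospective Meeting.
Strategy Interview starts exactly when Retrospective Call ends (back-to-back, no overlap) — done with Retrospective Call.
Planning Call starts after Strategy Interview ends — done with Strategy Interview.
Planning Workshop starts after Planning Call ends — done with Planning Call.
Retrospective Debrief starts before Planning Workshop ends → Planning Workshop and Retrospective Debrief overlap.
Outreach Sync starts after Planning Workshop ends.
Outreach Sync starts before Retrospective Debrief ends → Retrospective Debrief and Outreach Sync overlap.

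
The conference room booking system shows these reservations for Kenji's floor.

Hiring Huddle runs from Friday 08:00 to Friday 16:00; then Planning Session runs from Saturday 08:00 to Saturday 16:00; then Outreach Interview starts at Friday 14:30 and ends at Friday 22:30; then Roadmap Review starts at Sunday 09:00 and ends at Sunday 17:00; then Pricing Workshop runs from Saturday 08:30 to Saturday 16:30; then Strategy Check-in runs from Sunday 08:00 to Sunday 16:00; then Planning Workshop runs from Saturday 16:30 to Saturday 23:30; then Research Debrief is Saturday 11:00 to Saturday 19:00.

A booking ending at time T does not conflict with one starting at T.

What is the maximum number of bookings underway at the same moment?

3

Sort all start/end points and keep a running count:
Friday 08:00 start Hiring Huddle → 1
Friday 14:30 start Outreach Interview → 2
Friday 16:00 end Hiring Huddle → 1
Friday 22:30 end Outreach Interview → 0
Saturday 08:00 start Planning Session → 1
Saturday 08:30 start Pricing Workshop → 2
Saturday 11:00 start Research Debrief → 3
Saturday 16:00 end Planning Session → 2
Saturday 16:30 end Pricing Workshop → 1
Saturday 16:30 start Planning Workshop → 2
Saturday 19:00 end Research Debrief → 1
Saturday 23:30 end Planning Workshop → 0
Sunday 08:00 start Strategy Check-in → 1
Sunday 09:00 start Roadmap Review → 2
Sunday 16:00 end Strategy Check-in → 1
Sunday 17:00 end Roadmap Review → 0
Peak is 3, at Saturday 11:00 (Planning Session, Pricing Workshop, Research Debrief).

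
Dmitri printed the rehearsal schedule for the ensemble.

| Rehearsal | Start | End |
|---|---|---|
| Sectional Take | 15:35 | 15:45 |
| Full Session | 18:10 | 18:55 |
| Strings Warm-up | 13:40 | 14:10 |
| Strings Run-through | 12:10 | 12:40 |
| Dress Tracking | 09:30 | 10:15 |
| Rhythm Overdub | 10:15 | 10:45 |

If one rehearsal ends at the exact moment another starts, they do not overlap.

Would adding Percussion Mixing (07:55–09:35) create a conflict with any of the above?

Dress Tracking: starts 09:30 before Percussion Mixing ends 09:35, and ends 10:15 after Percussion Mixing starts 07:55 → overlap.
Rhythm Overdub: starts 10:15 at or after Percussion Mixing ends 09:35 → clear.
Strings Run-through: starts 12:10 at or after Percussion Mixing ends 09:35 → clear.
Strings Warm-up: starts 13:40 at or after Percussion Mixing ends 09:35 → clear.
Sectional Take: starts 15:35 at or after Percussion Mixing ends 09:35 → clear.
Full Session: starts 18:10 at or after Percussion Mixing ends 09:35 → clear.
Percussion Mixing overlaps Dress Tracking.

Yes — it overlaps Dress Tracking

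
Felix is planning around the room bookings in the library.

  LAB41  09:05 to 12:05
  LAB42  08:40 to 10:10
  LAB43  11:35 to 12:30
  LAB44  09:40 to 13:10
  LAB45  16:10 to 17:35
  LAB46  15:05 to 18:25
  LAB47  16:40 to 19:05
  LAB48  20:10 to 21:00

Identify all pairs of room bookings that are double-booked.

Sorted by start: LAB42, LAB41, LAB44, LAB43, LAB46, LAB45, LAB47, LAB48.
LAB41 starts before LAB42 ends → LAB42 and LAB41 overlap.
LAB44 starts before LAB42 ends → LAB42 and LAB44 overlap.
LAB43 starts after LAB42 ends, so nothing later overlaps LAB42 either.
LAB44 starts before LAB41 ends → LAB41 and LAB44 overlap.
LAB43 starts before LAB41 ends → LAB41 and LAB43 overlap.
LAB46 starts after LAB41 ends, so nothing later overlaps LAB41 either.
LAB43 starts before LAB44 ends → LAB44 and LAB43 overlap.
LAB46 starts after LAB44 ends, so nothing later overlaps LAB44 either.
LAB46 starts after LAB43 ends, so nothing later overlaps LAB43 either.
LAB45 starts before LAB46 ends → LAB46 and LAB45 overlap.
LAB47 starts before LAB46 ends → LAB46 and LAB47 overlap.
LAB48 starts after LAB46 ends.
LAB47 starts before LAB45 ends → LAB45 and LAB47 overlap.
LAB48 starts after LAB45 ends.
LAB48 starts after LAB47 ends.

LAB41 & LAB42, LAB41 & LAB43, LAB41 & LAB44, LAB42 & LAB44, LAB43 & LAB44, LAB45 & LAB46, LAB45 & LAB47, LAB46 & LAB47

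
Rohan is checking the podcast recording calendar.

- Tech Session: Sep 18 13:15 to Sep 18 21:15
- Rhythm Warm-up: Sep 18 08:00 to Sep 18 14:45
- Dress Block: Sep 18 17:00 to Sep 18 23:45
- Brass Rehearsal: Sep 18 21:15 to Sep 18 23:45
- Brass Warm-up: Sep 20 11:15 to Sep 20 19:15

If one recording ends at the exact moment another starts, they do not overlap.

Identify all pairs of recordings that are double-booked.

Brass Rehearsal & Dress Block, Dress Block & Tech Session, Rhythm Warm-up & Tech Session

Sorted by start: Rhythm Warm-up, Tech Session, Dress Block, Brass Rehearsal, Brass Warm-up.
Tech Session starts before Rhythm Warm-up ends → Rhythm Warm-up and Tech Session overlap.
Dress Block starts after Rhythm Warm-up ends, so nothing later overlaps Rhythm Warm-up either.
Dress Block starts before Tech Session ends → Tech Session and Dress Block overlap.
Brass Rehearsal starts exactly when Tech Session ends (back-to-back, no overlap), so nothing later overlaps Tech Session either.
Brass Rehearsal starts before Dress Block ends → Dress Block and Brass Rehearsal overlap.
Brass Warm-up starts after Dress Block ends.
Brass Warm-up starts after Brass Rehearsal ends.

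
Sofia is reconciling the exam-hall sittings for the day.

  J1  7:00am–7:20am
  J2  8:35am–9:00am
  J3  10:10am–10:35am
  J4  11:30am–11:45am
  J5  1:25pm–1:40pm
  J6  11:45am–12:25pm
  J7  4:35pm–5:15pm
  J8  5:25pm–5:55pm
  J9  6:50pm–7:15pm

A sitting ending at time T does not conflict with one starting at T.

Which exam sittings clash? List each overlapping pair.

none

Sorted by start: J1, J2, J3, J4, J6, J5, J7, J8, J9.
J2 starts after J1 ends, so J1 has no further overlaps.
J3 starts after J2 ends, so J2 has no further overlaps.
J4 starts after J3 ends, so J3 has no further overlaps.
J6 starts exactly when J4 ends (back-to-back, no overlap), so J4 has no further overlaps.
J5 starts after J6 ends, so J6 has no further overlaps.
J7 starts after J5 ends, so J5 has no further overlaps.
J8 starts after J7 ends, so J7 has no further overlaps.
J9 starts after J8 ends.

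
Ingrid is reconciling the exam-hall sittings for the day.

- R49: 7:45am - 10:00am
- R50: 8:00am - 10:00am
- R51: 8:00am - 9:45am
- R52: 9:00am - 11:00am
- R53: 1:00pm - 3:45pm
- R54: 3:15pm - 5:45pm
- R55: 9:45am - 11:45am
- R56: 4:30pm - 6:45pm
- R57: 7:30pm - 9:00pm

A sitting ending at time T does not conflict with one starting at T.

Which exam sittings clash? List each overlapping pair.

R49 & R50, R49 & R51, R49 & R52, R49 & R55, R50 & R51, R50 & R52, R50 & R55, R51 & R52, R52 & R55, R53 & R54, R54 & R56

Two intervals overlap when each starts before the other ends.
Sorted by start: R49, R50, R51, R52, R55, R53, R54, R56, R57.
R50 starts before R49 ends → R49 and R50 overlap.
R51 starts before R49 ends → R49 and R51 overlap.
R52 starts before R49 ends → R49 and R52 overlap.
R55 starts before R49 ends → R49 and R55 overlap.
R53 starts after R49 ends, so R49 has no further overlaps.
R51 starts before R50 ends → R50 and R51 overlap.
R52 starts before R50 ends → R50 and R52 overlap.
R55 starts before R50 ends → R50 and R55 overlap.
R53 starts after R50 ends, so R50 has no further overlaps.
R52 starts before R51 ends → R51 and R52 overlap.
R55 starts exactly when R51 ends (back-to-back, no overlap), so R51 has no further overlaps.
R55 starts before R52 ends → R52 and R55 overlap.
R53 starts after R52 ends, so R52 has no further overlaps.
R53 starts after R55 ends, so R55 has no further overlaps.
R54 starts before R53 ends → R53 and R54 overlap.
R56 starts after R53 ends, so R53 has no further overlaps.
R56 starts before R54 ends → R54 and R56 overlap.
R57 starts after R54 ends.
R57 starts after R56 ends.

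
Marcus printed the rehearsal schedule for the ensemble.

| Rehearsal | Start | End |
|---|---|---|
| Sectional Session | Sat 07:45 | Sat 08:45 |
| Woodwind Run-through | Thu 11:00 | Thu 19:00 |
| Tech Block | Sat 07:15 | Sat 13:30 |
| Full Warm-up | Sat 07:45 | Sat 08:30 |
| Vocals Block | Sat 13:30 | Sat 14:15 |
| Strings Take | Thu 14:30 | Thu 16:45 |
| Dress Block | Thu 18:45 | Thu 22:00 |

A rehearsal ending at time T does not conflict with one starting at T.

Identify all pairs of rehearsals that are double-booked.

Sorted by start: Woodwind Run-through, Strings Take, Dress Block, Tech Block, Sectional Session, Full Warm-up, Vocals Block.
Strings Take starts before Woodwind Run-through ends → Woodwind Run-through and Strings Take overlap.
Dress Block starts before Woodwind Run-through ends → Woodwind Run-through and Dress Block overlap.
Tech Block starts after Woodwind Run-through ends, so nothing later overlaps Woodwind Run-through either.
Dress Block starts after Strings Take ends, so nothing later overlaps Strings Take either.
Tech Block starts after Dress Block ends, so nothing later overlaps Dress Block either.
Sectional Session starts before Tech Block ends → Tech Block and Sectional Session overlap.
Full Warm-up starts before Tech Block ends → Tech Block and Full Warm-up overlap.
Vocals Block starts exactly when Tech Block ends (back-to-back, no overlap).
Full Warm-up starts before Sectional Session ends → Sectional Session and Full Warm-up overlap.
Vocals Block starts after Sectional Session ends.
Vocals Block starts after Full Warm-up ends.

Dress Block & Woodwind Run-through, Full Warm-up & Sectional Session, Full Warm-up & Tech Block, Sectional Session & Tech Block, Strings Take & Woodwind Run-through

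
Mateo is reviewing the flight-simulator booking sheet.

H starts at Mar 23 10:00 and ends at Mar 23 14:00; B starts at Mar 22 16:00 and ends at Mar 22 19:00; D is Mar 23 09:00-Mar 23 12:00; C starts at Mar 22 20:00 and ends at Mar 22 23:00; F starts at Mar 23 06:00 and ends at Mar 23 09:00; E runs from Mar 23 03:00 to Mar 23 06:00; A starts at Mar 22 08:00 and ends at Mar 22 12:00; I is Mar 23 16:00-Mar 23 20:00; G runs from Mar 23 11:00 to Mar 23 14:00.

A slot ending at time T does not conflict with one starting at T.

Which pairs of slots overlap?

Two intervals overlap when each starts before the other ends.
Sorted by start: A, B, C, E, F, D, H, G, I.
B starts after A ends, so A has no further overlaps.
C starts after B ends, so B has no further overlaps.
E starts after C ends, so C has no further overlaps.
F starts exactly when E ends (back-to-back, no overlap), so E has no further overlaps.
D starts exactly when F ends (back-to-back, no overlap), so F has no further overlaps.
H starts before D ends → D and H overlap.
G starts before D ends → D and G overlap.
I starts after D ends.
G starts before H ends → H and G overlap.
I starts after H ends.
I starts after G ends.

D & G, D & H, G & H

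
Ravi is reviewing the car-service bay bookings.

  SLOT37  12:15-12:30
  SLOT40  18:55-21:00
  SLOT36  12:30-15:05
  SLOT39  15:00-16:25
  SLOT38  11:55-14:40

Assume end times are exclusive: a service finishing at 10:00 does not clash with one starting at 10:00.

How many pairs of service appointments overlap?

Sorted by start: SLOT38, SLOT37, SLOT36, SLOT39, SLOT40.
SLOT37 starts before SLOT38 ends → SLOT38 and SLOT37 overlap.
SLOT36 starts before SLOT38 ends → SLOT38 and SLOT36 overlap.
SLOT39 starts after SLOT38 ends — done with SLOT38.
SLOT36 starts exactly when SLOT37 ends (back-to-back, no overlap) — done with SLOT37.
SLOT39 starts before SLOT36 ends → SLOT36 and SLOT39 overlap.
SLOT40 starts after SLOT36 ends.
SLOT40 starts after SLOT39 ends.
Overlapping pairs: SLOT36 & SLOT38, SLOT36 & SLOT39, SLOT37 & SLOT38 — 3 in total.

3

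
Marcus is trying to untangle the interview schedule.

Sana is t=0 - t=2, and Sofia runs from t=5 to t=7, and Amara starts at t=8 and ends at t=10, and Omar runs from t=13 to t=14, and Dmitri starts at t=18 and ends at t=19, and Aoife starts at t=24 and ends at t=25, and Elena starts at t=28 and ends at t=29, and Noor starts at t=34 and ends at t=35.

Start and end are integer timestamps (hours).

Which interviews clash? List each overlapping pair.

no overlapping pairs

Two intervals overlap when each starts before the other ends.
Sorted by start: Sana, Sofia, Amara, Omar, Dmitri, Aoife, Elena, Noor.
Sofia starts after Sana ends — done with Sana.
Amara starts after Sofia ends — done with Sofia.
Omar starts after Amara ends — done with Amara.
Dmitri starts after Omar ends — done with Omar.
Aoife starts after Dmitri ends — done with Dmitri.
Elena starts after Aoife ends — done with Aoife.
Noor starts after Elena ends.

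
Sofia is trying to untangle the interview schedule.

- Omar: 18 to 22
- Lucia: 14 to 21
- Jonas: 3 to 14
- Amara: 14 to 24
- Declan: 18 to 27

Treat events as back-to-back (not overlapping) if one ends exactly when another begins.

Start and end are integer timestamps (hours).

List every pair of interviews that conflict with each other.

Amara & Declan, Amara & Lucia, Amara & Omar, Declan & Lucia, Declan & Omar, Lucia & Omar

Check each pair: they overlap iff neither finishes before the other starts.
Sorted by start: Jonas, Lucia, Amara, Declan, Omar.
Lucia starts exactly when Jonas ends (back-to-back, no overlap), so Jonas has no further overlaps.
Amara starts before Lucia ends → Lucia and Amara overlap.
Declan starts before Lucia ends → Lucia and Declan overlap.
Omar starts before Lucia ends → Lucia and Omar overlap.
Declan starts before Amara ends → Amara and Declan overlap.
Omar starts before Amara ends → Amara and Omar overlap.
Omar starts before Declan ends → Declan and Omar overlap.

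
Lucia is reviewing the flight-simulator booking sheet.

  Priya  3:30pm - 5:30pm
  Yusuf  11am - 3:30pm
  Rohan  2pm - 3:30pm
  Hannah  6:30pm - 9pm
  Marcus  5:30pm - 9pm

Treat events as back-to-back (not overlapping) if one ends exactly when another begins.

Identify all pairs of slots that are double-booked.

Hannah & Marcus, Rohan & Yusuf

Sorted by start: Yusuf, Rohan, Priya, Marcus, Hannah.
Rohan starts before Yusuf ends → Yusuf and Rohan overlap.
Priya starts exactly when Yusuf ends (back-to-back, no overlap); Yusuf is clear from here.
Priya starts exactly when Rohan ends (back-to-back, no overlap); Rohan is clear from here.
Marcus starts exactly when Priya ends (back-to-back, no overlap); Priya is clear from here.
Hannah starts before Marcus ends → Marcus and Hannah overlap.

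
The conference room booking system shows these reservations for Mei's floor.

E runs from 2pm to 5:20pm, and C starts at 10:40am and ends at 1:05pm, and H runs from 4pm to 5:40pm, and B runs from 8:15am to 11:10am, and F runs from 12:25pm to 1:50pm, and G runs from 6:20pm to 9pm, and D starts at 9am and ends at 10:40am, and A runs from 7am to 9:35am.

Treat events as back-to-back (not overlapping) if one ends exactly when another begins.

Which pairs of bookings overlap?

Sorted by start: A, B, D, C, F, E, H, G.
B starts before A ends → A and B overlap.
D starts before A ends → A and D overlap.
C starts after A ends, so nothing later overlaps A either.
D starts before B ends → B and D overlap.
C starts before B ends → B and C overlap.
F starts after B ends, so nothing later overlaps B either.
C starts exactly when D ends (back-to-back, no overlap), so nothing later overlaps D either.
F starts before C ends → C and F overlap.
E starts after C ends, so nothing later overlaps C either.
E starts after F ends, so nothing later overlaps F either.
H starts before E ends → E and H overlap.
G starts after E ends.
G starts after H ends.

A & B, A & D, B & C, B & D, C & F, E & H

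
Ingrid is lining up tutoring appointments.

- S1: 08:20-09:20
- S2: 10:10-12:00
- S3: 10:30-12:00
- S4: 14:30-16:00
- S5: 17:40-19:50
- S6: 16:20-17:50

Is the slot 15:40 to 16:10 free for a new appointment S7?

S1: ends 09:20 at or before S7 starts 15:40 → clear.
S2: ends 12:00 at or before S7 starts 15:40 → clear.
S3: ends 12:00 at or before S7 starts 15:40 → clear.
S4: starts 14:30 before S7 ends 16:10, and ends 16:00 after S7 starts 15:40 → overlap.
S6: starts 16:20 at or after S7 ends 16:10 → clear.
S5: starts 17:40 at or after S7 ends 16:10 → clear.
S7 overlaps S4.

No — it overlaps S4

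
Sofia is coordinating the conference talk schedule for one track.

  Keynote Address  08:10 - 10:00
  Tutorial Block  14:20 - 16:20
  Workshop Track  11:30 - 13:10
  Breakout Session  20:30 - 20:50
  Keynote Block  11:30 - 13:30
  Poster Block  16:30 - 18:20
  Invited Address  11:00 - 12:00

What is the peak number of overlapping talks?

Sweep the timeline, counting +1 at each start and −1 at each end (ends before starts at a tie):
08:10 start Keynote Address → 1
10:00 end Keynote Address → 0
11:00 start Invited Address → 1
11:30 start Keynote Block → 2
11:30 start Workshop Track → 3
12:00 end Invited Address → 2
13:10 end Workshop Track → 1
13:30 end Keynote Block → 0
14:20 start Tutorial Block → 1
16:20 end Tutorial Block → 0
16:30 start Poster Block → 1
18:20 end Poster Block → 0
20:30 start Breakout Session → 1
20:50 end Breakout Session → 0
Peak is 3, at 11:30 (Invited Address, Keynote Block, Workshop Track).

3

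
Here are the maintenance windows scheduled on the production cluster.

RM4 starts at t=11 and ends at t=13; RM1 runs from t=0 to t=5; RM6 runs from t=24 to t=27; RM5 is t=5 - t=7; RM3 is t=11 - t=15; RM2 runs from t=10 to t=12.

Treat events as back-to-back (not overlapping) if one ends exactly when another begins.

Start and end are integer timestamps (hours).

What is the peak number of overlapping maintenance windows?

Walk through starts and ends in time order (an end at T is processed before a start at T):
t=0 start RM1 → 1
t=5 end RM1 → 0
t=5 start RM5 → 1
t=7 end RM5 → 0
t=10 start RM2 → 1
t=11 start RM3 → 2
t=11 start RM4 → 3
t=12 end RM2 → 2
t=13 end RM4 → 1
t=15 end RM3 → 0
t=24 start RM6 → 1
t=27 end RM6 → 0
Peak is 3, at t=11 (RM2, RM3, RM4).

3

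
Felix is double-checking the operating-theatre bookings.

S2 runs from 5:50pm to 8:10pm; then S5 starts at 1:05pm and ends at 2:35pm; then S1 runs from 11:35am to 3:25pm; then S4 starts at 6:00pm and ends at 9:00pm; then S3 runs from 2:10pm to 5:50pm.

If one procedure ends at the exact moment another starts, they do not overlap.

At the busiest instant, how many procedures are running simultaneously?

Sort all start/end points and keep a running count:
11:35am start S1 → 1
1:05pm start S5 → 2
2:10pm start S3 → 3
2:35pm end S5 → 2
3:25pm end S1 → 1
5:50pm end S3 → 0
5:50pm start S2 → 1
6:00pm start S4 → 2
8:10pm end S2 → 1
9:00pm end S4 → 0
Peak is 3, at 2:10pm (S1, S3, S5).

3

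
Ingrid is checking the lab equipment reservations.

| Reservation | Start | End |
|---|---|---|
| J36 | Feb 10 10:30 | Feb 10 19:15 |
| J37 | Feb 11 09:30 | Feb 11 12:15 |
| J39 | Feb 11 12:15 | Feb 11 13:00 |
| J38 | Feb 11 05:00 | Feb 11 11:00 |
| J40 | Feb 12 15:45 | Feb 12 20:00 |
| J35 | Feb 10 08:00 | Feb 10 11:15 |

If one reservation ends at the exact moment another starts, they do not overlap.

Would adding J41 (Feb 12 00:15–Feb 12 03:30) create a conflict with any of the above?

J35: ends Feb 10 11:15 at or before J41 starts Feb 12 00:15 → clear.
J36: ends Feb 10 19:15 at or before J41 starts Feb 12 00:15 → clear.
J38: ends Feb 11 11:00 at or before J41 starts Feb 12 00:15 → clear.
J37: ends Feb 11 12:15 at or before J41 starts Feb 12 00:15 → clear.
J39: ends Feb 11 13:00 at or before J41 starts Feb 12 00:15 → clear.
J40: starts Feb 12 15:45 at or after J41 ends Feb 12 03:30 → clear.

No — it doesn't clash with anything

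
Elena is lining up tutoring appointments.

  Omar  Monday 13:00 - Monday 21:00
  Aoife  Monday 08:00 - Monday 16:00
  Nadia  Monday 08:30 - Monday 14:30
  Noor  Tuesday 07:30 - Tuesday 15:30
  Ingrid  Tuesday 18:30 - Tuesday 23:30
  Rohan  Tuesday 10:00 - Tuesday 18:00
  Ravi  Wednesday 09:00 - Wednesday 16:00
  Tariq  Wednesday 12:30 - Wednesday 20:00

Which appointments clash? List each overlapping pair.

Sorted by start: Aoife, Nadia, Omar, Noor, Rohan, Ingrid, Ravi, Tariq.
Nadia starts before Aoife ends → Aoife and Nadia overlap.
Omar starts before Aoife ends → Aoife and Omar overlap.
Noor starts after Aoife ends, so nothing later overlaps Aoife either.
Omar starts before Nadia ends → Nadia and Omar overlap.
Noor starts after Nadia ends, so nothing later overlaps Nadia either.
Noor starts after Omar ends, so nothing later overlaps Omar either.
Rohan starts before Noor ends → Noor and Rohan overlap.
Ingrid starts after Noor ends, so nothing later overlaps Noor either.
Ingrid starts after Rohan ends, so nothing later overlaps Rohan either.
Ravi starts after Ingrid ends, so nothing later overlaps Ingrid either.
Tariq starts before Ravi ends → Ravi and Tariq overlap.

Aoife & Nadia, Aoife & Omar, Nadia & Omar, Noor & Rohan, Ravi & Tariq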